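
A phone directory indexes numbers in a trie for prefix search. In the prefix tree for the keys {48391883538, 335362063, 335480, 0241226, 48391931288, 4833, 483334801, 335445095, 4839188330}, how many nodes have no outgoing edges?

A leaf is a node with no children — equivalently, the end of a word that is not a proper prefix of any other stored word.
Those words: "0241226", "335362063", "335445095", "335480", "483334801", "4839188330", "48391883538", "48391931288"
Leaf count: 8

8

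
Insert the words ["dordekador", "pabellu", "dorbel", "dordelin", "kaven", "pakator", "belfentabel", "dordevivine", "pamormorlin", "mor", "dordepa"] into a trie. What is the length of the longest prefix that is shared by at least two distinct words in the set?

Look for the deepest trie node that still has at least two words in its subtree.
"dordekador" and "dordelin" agree on "dorde" (5 characters) before diverging; nothing deeper is shared.
Longest shared-prefix length: 5

5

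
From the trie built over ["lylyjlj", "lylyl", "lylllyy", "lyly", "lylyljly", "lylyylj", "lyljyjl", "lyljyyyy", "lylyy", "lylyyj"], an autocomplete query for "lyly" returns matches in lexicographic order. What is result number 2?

lylyjlj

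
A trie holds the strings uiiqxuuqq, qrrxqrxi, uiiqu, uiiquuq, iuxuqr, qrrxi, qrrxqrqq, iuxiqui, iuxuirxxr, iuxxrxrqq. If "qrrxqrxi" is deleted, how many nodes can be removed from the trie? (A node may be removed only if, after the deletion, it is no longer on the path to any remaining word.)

A node on "qrrxqrxi"'s path can go only if nothing else ends at it or branches off below it.
The suffix "xi" (2 nodes) is used only by "qrrxqrxi"; the node for "qrrxqr" still has the child "q", so pruning stops there.
Nodes removed: 2

2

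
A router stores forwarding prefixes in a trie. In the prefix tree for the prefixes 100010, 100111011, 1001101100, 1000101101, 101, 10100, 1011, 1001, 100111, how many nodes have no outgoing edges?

5

Leaves are exactly the stored words that no other stored word extends.
Those words: "1000101101", "1001101100", "100111011", "10100", "1011"
Leaf count: 5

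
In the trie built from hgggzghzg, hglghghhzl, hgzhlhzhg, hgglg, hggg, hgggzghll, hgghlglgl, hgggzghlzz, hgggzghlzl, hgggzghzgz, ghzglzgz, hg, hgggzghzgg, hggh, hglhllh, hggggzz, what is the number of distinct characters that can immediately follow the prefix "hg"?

Walk "hg" from the root, arriving at one node.
Distinct next characters after "hg": g, l, z.
That node has 3 child edges.

3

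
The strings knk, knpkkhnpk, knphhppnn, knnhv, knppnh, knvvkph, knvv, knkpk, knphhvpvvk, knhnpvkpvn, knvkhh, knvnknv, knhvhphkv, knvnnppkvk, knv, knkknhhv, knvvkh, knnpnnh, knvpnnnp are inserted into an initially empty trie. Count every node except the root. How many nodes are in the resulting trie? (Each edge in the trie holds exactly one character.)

76

Insert word by word; a character creates a node only if that edge doesn't already exist:
  "knk" → 3 new (k, n, k)
  "knpkkhnpk" → prefix "kn" already present; 7 new (p, k, k, h, n, p, k)
  "knphhppnn" → prefix "knp" already present; 6 new (h, h, p, p, n, n)
  "knnhv" → prefix "kn" already present; 3 new (n, h, v)
  "knppnh" → prefix "knp" already present; 3 new (p, n, h)
  "knvvkph" → prefix "kn" already present; 5 new (v, v, k, p, h)
  "knvv" → prefix "knvv" already present; 0 new (none)
  "knkpk" → prefix "knk" already present; 2 new (p, k)
  "knphhvpvvk" → prefix "knphh" already present; 5 new (v, p, v, v, k)
  "knhnpvkpvn" → prefix "kn" already present; 8 new (h, n, p, v, k, p, v, n)
  "knvkhh" → prefix "knv" already present; 3 new (k, h, h)
  "knvnknv" → prefix "knv" already present; 4 new (n, k, n, v)
  "knhvhphkv" → prefix "knh" already present; 6 new (v, h, p, h, k, v)
  "knvnnppkvk" → prefix "knvn" already present; 6 new (n, p, p, k, v, k)
  "knv" → prefix "knv" already present; 0 new (none)
  "knkknhhv" → prefix "knk" already present; 5 new (k, n, h, h, v)
  "knvvkh" → prefix "knvvk" already present; 1 new (h)
  "knnpnnh" → prefix "knn" already present; 4 new (p, n, n, h)
  "knvpnnnp" → prefix "knv" already present; 5 new (p, n, n, n, p)
Total nodes = 3 + 7 + 6 + 3 + 3 + 5 + 0 + 2 + 5 + 8 + 3 + 4 + 6 + 6 + 0 + 5 + 1 + 4 + 5 = 76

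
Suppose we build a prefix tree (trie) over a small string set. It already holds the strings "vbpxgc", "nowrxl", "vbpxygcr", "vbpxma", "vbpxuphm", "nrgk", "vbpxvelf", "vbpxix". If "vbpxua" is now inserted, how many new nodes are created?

1

The longest prefix of "vbpxua" already in the trie is "vbpxu" (length 5).
New nodes needed: |"vbpxua"| − 5 = 6 − 5 = 1.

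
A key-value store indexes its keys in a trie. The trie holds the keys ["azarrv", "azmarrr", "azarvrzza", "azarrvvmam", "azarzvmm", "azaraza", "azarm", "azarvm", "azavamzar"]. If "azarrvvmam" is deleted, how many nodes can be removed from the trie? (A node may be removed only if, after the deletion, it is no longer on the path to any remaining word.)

4

After clearing the end-marker at "azarrvvmam", prune upward until reaching a node still needed by another word.
The suffix "vmam" (4 nodes) is used only by "azarrvvmam"; "azarrv" is itself a stored word, so pruning stops there.
Nodes removed: 4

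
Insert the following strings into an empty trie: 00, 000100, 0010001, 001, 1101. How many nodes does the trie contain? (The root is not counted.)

Trie structure (* marks end of a word):
(root)
├─ 0
│  └─ 0 *
│     ├─ 0
│     │  └─ 1
│     │     └─ 0
│     │        └─ 0 *
│     └─ 1 *
│        └─ 0
│           └─ 0
│              └─ 0
│                 └─ 1 *
└─ 1
   └─ 1
      └─ 0
         └─ 1 *
Counting every labelled node above: 15.

15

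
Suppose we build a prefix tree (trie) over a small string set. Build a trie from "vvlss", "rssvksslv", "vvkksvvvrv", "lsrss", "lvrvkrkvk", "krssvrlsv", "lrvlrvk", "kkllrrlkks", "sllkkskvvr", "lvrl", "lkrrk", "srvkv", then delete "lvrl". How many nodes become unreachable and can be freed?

After clearing the end-marker at "lvrl", prune upward until reaching a node still needed by another word.
The suffix "l" (1 node) is used only by "lvrl"; the node for "lvr" still has the child "v", so pruning stops there.
Nodes removed: 1

1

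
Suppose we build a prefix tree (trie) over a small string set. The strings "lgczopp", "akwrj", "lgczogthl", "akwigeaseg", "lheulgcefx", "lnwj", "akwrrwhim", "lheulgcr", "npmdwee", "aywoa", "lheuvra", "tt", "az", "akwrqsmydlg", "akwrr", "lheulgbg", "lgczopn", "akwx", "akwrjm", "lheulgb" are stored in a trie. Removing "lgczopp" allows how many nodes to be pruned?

A node on "lgczopp"'s path can go only if nothing else ends at it or branches off below it.
The suffix "p" (1 node) is used only by "lgczopp"; the node for "lgczop" still has the child "n", so pruning stops there.
Nodes removed: 1

1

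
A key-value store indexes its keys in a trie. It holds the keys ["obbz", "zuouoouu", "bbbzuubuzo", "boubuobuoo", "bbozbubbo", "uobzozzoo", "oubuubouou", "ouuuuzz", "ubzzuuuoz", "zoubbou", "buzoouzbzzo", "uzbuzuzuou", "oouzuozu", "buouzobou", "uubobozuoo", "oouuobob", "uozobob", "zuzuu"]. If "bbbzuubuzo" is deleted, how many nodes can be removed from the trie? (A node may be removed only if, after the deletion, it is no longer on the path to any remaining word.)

8

A node on "bbbzuubuzo"'s path can go only if nothing else ends at it or branches off below it.
The suffix "bzuubuzo" (8 nodes) is used only by "bbbzuubuzo"; the node for "bb" still has the child "o", so pruning stops there.
Nodes removed: 8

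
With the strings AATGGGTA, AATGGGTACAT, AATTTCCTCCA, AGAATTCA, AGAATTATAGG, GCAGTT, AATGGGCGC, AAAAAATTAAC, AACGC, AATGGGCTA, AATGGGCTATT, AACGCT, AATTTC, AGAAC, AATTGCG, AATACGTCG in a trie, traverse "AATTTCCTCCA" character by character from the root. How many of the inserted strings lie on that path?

Traverse "AATTTCCTCCA" character by character; count nodes along the way that are marked as word ends.
Prefixes of the query that are stored words: "AATTTC", "AATTTCCTCCA"
Count: 2

2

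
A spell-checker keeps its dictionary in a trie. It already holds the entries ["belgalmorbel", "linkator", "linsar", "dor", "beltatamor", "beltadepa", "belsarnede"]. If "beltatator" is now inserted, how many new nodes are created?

3

The longest prefix of "beltatator" already in the trie is "beltata" (length 7).
So 10 − 7 = 3 new nodes.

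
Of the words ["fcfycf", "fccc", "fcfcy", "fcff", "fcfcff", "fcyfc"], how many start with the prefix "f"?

6

Traverse to the node for "f", then collect every word in that subtree.
Matches: "fccc", "fcfcff", "fcfcy", "fcff", "fcfycf", "fcyfc"
Count: 6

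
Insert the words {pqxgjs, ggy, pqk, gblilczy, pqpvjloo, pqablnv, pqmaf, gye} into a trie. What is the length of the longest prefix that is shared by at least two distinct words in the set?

2

Look for the deepest trie node that still has at least two words in its subtree.
e.g. "pqablnv" and "pqk" share the prefix "pq" of length 2; no pair shares a longer one.
Longest shared-prefix length: 2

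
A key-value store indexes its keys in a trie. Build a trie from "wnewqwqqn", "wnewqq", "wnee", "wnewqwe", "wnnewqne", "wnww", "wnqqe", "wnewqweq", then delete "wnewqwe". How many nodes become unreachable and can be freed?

Walk "wnewqwe" from the leaf back toward the root, removing each node that no remaining word uses.
Every node on "wnewqwe" is still needed (e.g. by "wnewqweq"), so nothing is freed.
Nodes removed: 0

0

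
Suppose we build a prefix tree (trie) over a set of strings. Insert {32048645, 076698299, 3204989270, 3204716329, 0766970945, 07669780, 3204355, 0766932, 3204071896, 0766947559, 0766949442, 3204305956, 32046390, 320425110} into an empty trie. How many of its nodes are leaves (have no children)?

A leaf is a node with no children — equivalently, the end of a word that is not a proper prefix of any other stored word.
Those words: "0766932", "0766947559", "0766949442", "0766970945", "07669780", "076698299", "3204071896", "320425110", "3204305956", "3204355", "32046390", "3204716329", "32048645", "3204989270"
Leaf count: 14

14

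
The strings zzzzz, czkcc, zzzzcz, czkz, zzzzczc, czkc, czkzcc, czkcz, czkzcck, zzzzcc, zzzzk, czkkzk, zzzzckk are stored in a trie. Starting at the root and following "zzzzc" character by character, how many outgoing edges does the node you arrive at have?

The children of the "zzzzc" node are the distinct next characters among strings starting with "zzzzc".
Distinct next characters after "zzzzc": c, k, z.
That node has 3 child edges.

3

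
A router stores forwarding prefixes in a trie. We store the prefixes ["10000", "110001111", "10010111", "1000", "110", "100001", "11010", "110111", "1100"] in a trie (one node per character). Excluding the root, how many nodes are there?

23

Trie structure (* marks end of a word):
(root)
└─ 1
   ├─ 0
   │  └─ 0
   │     ├─ 0 *
   │     │  └─ 0 *
   │     │     └─ 1 *
   │     └─ 1
   │        └─ 0
   │           └─ 1
   │              └─ 1
   │                 └─ 1 *
   └─ 1
      └─ 0 *
         ├─ 0 *
         │  └─ 0
         │     └─ 1
         │        └─ 1
         │           └─ 1
         │              └─ 1 *
         └─ 1
            ├─ 0 *
            └─ 1
               └─ 1 *
Counting every labelled node above: 23.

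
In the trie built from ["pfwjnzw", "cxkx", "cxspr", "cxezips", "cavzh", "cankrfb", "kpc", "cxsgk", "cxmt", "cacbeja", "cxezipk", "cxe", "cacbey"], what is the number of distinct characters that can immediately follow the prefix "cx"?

4

Follow the path "cx" to its node, then look at its outgoing edges.
Distinct next characters after "cx": e, k, m, s.
That node has 4 child edges.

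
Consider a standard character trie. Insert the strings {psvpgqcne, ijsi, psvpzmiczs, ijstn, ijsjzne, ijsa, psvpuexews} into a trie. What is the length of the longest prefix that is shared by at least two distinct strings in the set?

The deepest shared node is where two words last agree before diverging.
e.g. "psvpgqcne" and "psvpuexews" share the prefix "psvp" of length 4; no pair shares a longer one.
Longest shared-prefix length: 4

4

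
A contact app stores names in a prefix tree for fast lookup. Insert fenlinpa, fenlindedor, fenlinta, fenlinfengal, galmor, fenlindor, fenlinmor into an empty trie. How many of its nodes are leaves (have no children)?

7

Leaves are exactly the stored words that no other stored word extends.
Those words: "fenlindedor", "fenlindor", "fenlinfengal", "fenlinmor", "fenlinpa", "fenlinta", "galmor"
Leaf count: 7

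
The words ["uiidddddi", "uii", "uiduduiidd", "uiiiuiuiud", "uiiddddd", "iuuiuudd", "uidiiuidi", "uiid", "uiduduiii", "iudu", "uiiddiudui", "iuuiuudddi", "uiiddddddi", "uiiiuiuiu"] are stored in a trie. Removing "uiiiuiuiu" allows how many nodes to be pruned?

0

After clearing the end-marker at "uiiiuiuiu", prune upward until reaching a node still needed by another word.
Every node on "uiiiuiuiu" is still needed (e.g. by "uiiiuiuiud"), so nothing is freed.
Nodes removed: 0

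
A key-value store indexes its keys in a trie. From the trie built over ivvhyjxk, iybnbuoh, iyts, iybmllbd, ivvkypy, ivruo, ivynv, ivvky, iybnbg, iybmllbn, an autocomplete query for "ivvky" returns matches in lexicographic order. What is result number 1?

ivvky

DFS of the "ivvky" subtree visits, in order: "ivvky", "ivvkypy"
The 1st is ivvky.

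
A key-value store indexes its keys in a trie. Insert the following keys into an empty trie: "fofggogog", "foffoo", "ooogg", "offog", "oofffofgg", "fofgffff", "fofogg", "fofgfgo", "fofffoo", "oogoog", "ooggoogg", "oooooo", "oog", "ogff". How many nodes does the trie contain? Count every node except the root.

55

Trace insertions, counting only characters that open a new branch:
  "fofggogog" → 9 new (f, o, f, g, g, o, g, o, g)
  "foffoo" → prefix "fof" already present; 3 new (f, o, o)
  "ooogg" → 5 new (o, o, o, g, g)
  "offog" → prefix "o" already present; 4 new (f, f, o, g)
  "oofffofgg" → prefix "oo" already present; 7 new (f, f, f, o, f, g, g)
  "fofgffff" → prefix "fofg" already present; 4 new (f, f, f, f)
  "fofogg" → prefix "fof" already present; 3 new (o, g, g)
  "fofgfgo" → prefix "fofgf" already present; 2 new (g, o)
  "fofffoo" → prefix "foff" already present; 3 new (f, o, o)
  "oogoog" → prefix "oo" already present; 4 new (g, o, o, g)
  "ooggoogg" → prefix "oog" already present; 5 new (g, o, o, g, g)
  "oooooo" → prefix "ooo" already present; 3 new (o, o, o)
  "oog" → prefix "oog" already present; 0 new (none)
  "ogff" → prefix "o" already present; 3 new (g, f, f)
Total nodes = 9 + 3 + 5 + 4 + 7 + 4 + 3 + 2 + 3 + 4 + 5 + 3 + 0 + 3 = 55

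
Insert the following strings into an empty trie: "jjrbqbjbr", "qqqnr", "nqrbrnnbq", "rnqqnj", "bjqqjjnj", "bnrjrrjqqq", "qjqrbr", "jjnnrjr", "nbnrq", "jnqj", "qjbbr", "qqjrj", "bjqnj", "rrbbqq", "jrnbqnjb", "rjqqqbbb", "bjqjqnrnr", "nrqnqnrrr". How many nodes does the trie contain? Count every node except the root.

104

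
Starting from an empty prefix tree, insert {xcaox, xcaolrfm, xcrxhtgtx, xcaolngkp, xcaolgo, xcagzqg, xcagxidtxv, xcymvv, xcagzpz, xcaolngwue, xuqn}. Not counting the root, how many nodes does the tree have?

Count nodes per top-level branch (shared prefixes stored once):
  'x'-branch (xcagxidtxv, xcagzpz, xcagzqg, xcaolgo, xcaolngkp, xcaolngwue, xcaolrfm, xcaox, xcrxhtgtx, xcymvv, xuqn): 44 nodes
Sum: 44

44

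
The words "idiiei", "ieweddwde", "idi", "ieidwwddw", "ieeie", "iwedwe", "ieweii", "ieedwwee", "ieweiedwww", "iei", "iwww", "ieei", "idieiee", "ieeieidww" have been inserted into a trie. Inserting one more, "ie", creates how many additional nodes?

0

Every character of "ie" already lies on an existing path (it is a prefix of some stored word).
No new nodes are needed: 0.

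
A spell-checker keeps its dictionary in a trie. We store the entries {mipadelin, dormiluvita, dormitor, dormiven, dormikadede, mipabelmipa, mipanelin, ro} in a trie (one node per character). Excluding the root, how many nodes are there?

46

For each word, the new-node count is its length minus the longest prefix already in the trie:
  "mipadelin" → 9 new (m, i, p, a, d, e, l, i, n)
  "dormiluvita" → 11 new (d, o, r, m, i, l, u, v, i, t, a)
  "dormitor" → prefix "dormi" already present; 3 new (t, o, r)
  "dormiven" → prefix "dormi" already present; 3 new (v, e, n)
  "dormikadede" → prefix "dormi" already present; 6 new (k, a, d, e, d, e)
  "mipabelmipa" → prefix "mipa" already present; 7 new (b, e, l, m, i, p, a)
  "mipanelin" → prefix "mipa" already present; 5 new (n, e, l, i, n)
  "ro" → 2 new (r, o)
Total nodes = 9 + 11 + 3 + 3 + 6 + 7 + 5 + 2 = 46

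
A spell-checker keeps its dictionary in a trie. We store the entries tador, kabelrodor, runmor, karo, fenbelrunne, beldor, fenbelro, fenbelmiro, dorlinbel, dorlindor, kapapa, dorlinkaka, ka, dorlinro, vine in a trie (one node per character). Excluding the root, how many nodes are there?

71

Insert word by word; a character creates a node only if that edge doesn't already exist:
  "tador" → 5 new (t, a, d, o, r)
  "kabelrodor" → 10 new (k, a, b, e, l, r, o, d, o, r)
  "runmor" → 6 new (r, u, n, m, o, r)
  "karo" → prefix "ka" already present; 2 new (r, o)
  "fenbelrunne" → 11 new (f, e, n, b, e, l, r, u, n, n, e)
  "beldor" → 6 new (b, e, l, d, o, r)
  "fenbelro" → prefix "fenbelr" already present; 1 new (o)
  "fenbelmiro" → prefix "fenbel" already present; 4 new (m, i, r, o)
  "dorlinbel" → 9 new (d, o, r, l, i, n, b, e, l)
  "dorlindor" → prefix "dorlin" already present; 3 new (d, o, r)
  "kapapa" → prefix "ka" already present; 4 new (p, a, p, a)
  "dorlinkaka" → prefix "dorlin" already present; 4 new (k, a, k, a)
  "ka" → prefix "ka" already present; 0 new (none)
  "dorlinro" → prefix "dorlin" already present; 2 new (r, o)
  "vine" → 4 new (v, i, n, e)
Total nodes = 5 + 10 + 6 + 2 + 11 + 6 + 1 + 4 + 9 + 3 + 4 + 4 + 0 + 2 + 4 = 71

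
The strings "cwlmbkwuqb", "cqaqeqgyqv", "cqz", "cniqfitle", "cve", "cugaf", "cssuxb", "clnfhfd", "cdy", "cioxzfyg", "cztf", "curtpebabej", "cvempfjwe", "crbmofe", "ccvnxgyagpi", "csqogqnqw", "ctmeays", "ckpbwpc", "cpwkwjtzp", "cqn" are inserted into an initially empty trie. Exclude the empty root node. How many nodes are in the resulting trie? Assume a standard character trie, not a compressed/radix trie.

116

Trace insertions, counting only characters that open a new branch:
  "cwlmbkwuqb" → 10 new (c, w, l, m, b, k, w, u, q, b)
  "cqaqeqgyqv" → prefix "c" already present; 9 new (q, a, q, e, q, g, y, q, v)
  "cqz" → prefix "cq" already present; 1 new (z)
  "cniqfitle" → prefix "c" already present; 8 new (n, i, q, f, i, t, l, e)
  "cve" → prefix "c" already present; 2 new (v, e)
  "cugaf" → prefix "c" already present; 4 new (u, g, a, f)
  "cssuxb" → prefix "c" already present; 5 new (s, s, u, x, b)
  "clnfhfd" → prefix "c" already present; 6 new (l, n, f, h, f, d)
  "cdy" → prefix "c" already present; 2 new (d, y)
  "cioxzfyg" → prefix "c" already present; 7 new (i, o, x, z, f, y, g)
  "cztf" → prefix "c" already present; 3 new (z, t, f)
  "curtpebabej" → prefix "cu" already present; 9 new (r, t, p, e, b, a, b, e, j)
  "cvempfjwe" → prefix "cve" already present; 6 new (m, p, f, j, w, e)
  "crbmofe" → prefix "c" already present; 6 new (r, b, m, o, f, e)
  "ccvnxgyagpi" → prefix "c" already present; 10 new (c, v, n, x, g, y, a, g, p, i)
  "csqogqnqw" → prefix "cs" already present; 7 new (q, o, g, q, n, q, w)
  "ctmeays" → prefix "c" already present; 6 new (t, m, e, a, y, s)
  "ckpbwpc" → prefix "c" already present; 6 new (k, p, b, w, p, c)
  "cpwkwjtzp" → prefix "c" already present; 8 new (p, w, k, w, j, t, z, p)
  "cqn" → prefix "cq" already present; 1 new (n)
Total nodes = 10 + 9 + 1 + 8 + 2 + 4 + 5 + 6 + 2 + 7 + 3 + 9 + 6 + 6 + 10 + 7 + 6 + 6 + 8 + 1 = 116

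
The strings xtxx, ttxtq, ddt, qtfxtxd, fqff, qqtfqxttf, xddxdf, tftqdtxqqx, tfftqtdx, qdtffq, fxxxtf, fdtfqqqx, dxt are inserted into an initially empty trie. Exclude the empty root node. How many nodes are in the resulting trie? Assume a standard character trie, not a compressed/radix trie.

Trace insertions, counting only characters that open a new branch:
  "xtxx" → 4 new (x, t, x, x)
  "ttxtq" → 5 new (t, t, x, t, q)
  "ddt" → 3 new (d, d, t)
  "qtfxtxd" → 7 new (q, t, f, x, t, x, d)
  "fqff" → 4 new (f, q, f, f)
  "qqtfqxttf" → prefix "q" already present; 8 new (q, t, f, q, x, t, t, f)
  "xddxdf" → prefix "x" already present; 5 new (d, d, x, d, f)
  "tftqdtxqqx" → prefix "t" already present; 9 new (f, t, q, d, t, x, q, q, x)
  "tfftqtdx" → prefix "tf" already present; 6 new (f, t, q, t, d, x)
  "qdtffq" → prefix "q" already present; 5 new (d, t, f, f, q)
  "fxxxtf" → prefix "f" already present; 5 new (x, x, x, t, f)
  "fdtfqqqx" → prefix "f" already present; 7 new (d, t, f, q, q, q, x)
  "dxt" → prefix "d" already present; 2 new (x, t)
Total nodes = 4 + 5 + 3 + 7 + 4 + 8 + 5 + 9 + 6 + 5 + 5 + 7 + 2 = 70

70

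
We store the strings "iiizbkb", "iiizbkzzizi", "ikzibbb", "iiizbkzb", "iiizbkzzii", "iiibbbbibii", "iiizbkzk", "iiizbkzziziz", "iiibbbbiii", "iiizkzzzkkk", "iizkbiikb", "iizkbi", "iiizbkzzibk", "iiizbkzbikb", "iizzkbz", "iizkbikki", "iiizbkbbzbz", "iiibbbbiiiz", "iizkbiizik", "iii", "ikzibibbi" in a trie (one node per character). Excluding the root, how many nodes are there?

Trace insertions, counting only characters that open a new branch:
  "iiizbkb" → 7 new (i, i, i, z, b, k, b)
  "iiizbkzzizi" → prefix "iiizbk" already present; 5 new (z, z, i, z, i)
  "ikzibbb" → prefix "i" already present; 6 new (k, z, i, b, b, b)
  "iiizbkzb" → prefix "iiizbkz" already present; 1 new (b)
  "iiizbkzzii" → prefix "iiizbkzzi" already present; 1 new (i)
  "iiibbbbibii" → prefix "iii" already present; 8 new (b, b, b, b, i, b, i, i)
  "iiizbkzk" → prefix "iiizbkz" already present; 1 new (k)
  "iiizbkzziziz" → prefix "iiizbkzzizi" already present; 1 new (z)
  "iiibbbbiii" → prefix "iiibbbbi" already present; 2 new (i, i)
  "iiizkzzzkkk" → prefix "iiiz" already present; 7 new (k, z, z, z, k, k, k)
  "iizkbiikb" → prefix "ii" already present; 7 new (z, k, b, i, i, k, b)
  "iizkbi" → prefix "iizkbi" already present; 0 new (none)
  "iiizbkzzibk" → prefix "iiizbkzzi" already present; 2 new (b, k)
  "iiizbkzbikb" → prefix "iiizbkzb" already present; 3 new (i, k, b)
  "iizzkbz" → prefix "iiz" already present; 4 new (z, k, b, z)
  "iizkbikki" → prefix "iizkbi" already present; 3 new (k, k, i)
  "iiizbkbbzbz" → prefix "iiizbkb" already present; 4 new (b, z, b, z)
  "iiibbbbiiiz" → prefix "iiibbbbiii" already present; 1 new (z)
  "iizkbiizik" → prefix "iizkbii" already present; 3 new (z, i, k)
  "iii" → prefix "iii" already present; 0 new (none)
  "ikzibibbi" → prefix "ikzib" already present; 4 new (i, b, b, i)
Total nodes = 7 + 5 + 6 + 1 + 1 + 8 + 1 + 1 + 2 + 7 + 7 + 0 + 2 + 3 + 4 + 3 + 4 + 1 + 3 + 0 + 4 = 70

70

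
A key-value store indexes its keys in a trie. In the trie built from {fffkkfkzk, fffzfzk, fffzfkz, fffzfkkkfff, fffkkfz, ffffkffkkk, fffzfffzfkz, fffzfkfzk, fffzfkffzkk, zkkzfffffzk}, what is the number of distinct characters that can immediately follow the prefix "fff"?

3

The children of the "fff" node are the distinct next characters among strings starting with "fff".
Characters that immediately follow "fff" among the stored strings: {f, k, z}.
That node has 3 child edges.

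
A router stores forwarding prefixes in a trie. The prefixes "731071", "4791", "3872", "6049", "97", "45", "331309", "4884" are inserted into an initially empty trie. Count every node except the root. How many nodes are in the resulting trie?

Trie structure (* marks end of a word):
(root)
├─ 3
│  ├─ 3
│  │  └─ 1
│  │     └─ 3
│  │        └─ 0
│  │           └─ 9 *
│  └─ 8
│     └─ 7
│        └─ 2 *
├─ 4
│  ├─ 5 *
│  ├─ 7
│  │  └─ 9
│  │     └─ 1 *
│  └─ 8
│     └─ 8
│        └─ 4 *
├─ 6
│  └─ 0
│     └─ 4
│        └─ 9 *
├─ 7
│  └─ 3
│     └─ 1
│        └─ 0
│           └─ 7
│              └─ 1 *
└─ 9
   └─ 7 *
Counting every labelled node above: 29.

29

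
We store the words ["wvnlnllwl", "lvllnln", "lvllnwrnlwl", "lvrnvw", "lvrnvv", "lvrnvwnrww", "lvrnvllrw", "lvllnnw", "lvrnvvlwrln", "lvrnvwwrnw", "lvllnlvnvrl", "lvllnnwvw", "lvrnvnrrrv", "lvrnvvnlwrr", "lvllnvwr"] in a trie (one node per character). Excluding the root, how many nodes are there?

Trace insertions, counting only characters that open a new branch:
  "wvnlnllwl" → 9 new (w, v, n, l, n, l, l, w, l)
  "lvllnln" → 7 new (l, v, l, l, n, l, n)
  "lvllnwrnlwl" → prefix "lvlln" already present; 6 new (w, r, n, l, w, l)
  "lvrnvw" → prefix "lv" already present; 4 new (r, n, v, w)
  "lvrnvv" → prefix "lvrnv" already present; 1 new (v)
  "lvrnvwnrww" → prefix "lvrnvw" already present; 4 new (n, r, w, w)
  "lvrnvllrw" → prefix "lvrnv" already present; 4 new (l, l, r, w)
  "lvllnnw" → prefix "lvlln" already present; 2 new (n, w)
  "lvrnvvlwrln" → prefix "lvrnvv" already present; 5 new (l, w, r, l, n)
  "lvrnvwwrnw" → prefix "lvrnvw" already present; 4 new (w, r, n, w)
  "lvllnlvnvrl" → prefix "lvllnl" already present; 5 new (v, n, v, r, l)
  "lvllnnwvw" → prefix "lvllnnw" already present; 2 new (v, w)
  "lvrnvnrrrv" → prefix "lvrnv" already present; 5 new (n, r, r, r, v)
  "lvrnvvnlwrr" → prefix "lvrnvv" already present; 5 new (n, l, w, r, r)
  "lvllnvwr" → prefix "lvlln" already present; 3 new (v, w, r)
Total nodes = 9 + 7 + 6 + 4 + 1 + 4 + 4 + 2 + 5 + 4 + 5 + 2 + 5 + 5 + 3 = 66

66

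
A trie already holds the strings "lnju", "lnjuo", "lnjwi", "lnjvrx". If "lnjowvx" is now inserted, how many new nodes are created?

4

"lnj" is already a path in the trie; the remaining "owvx" must be added.
New nodes needed: |"lnjowvx"| − 3 = 7 − 3 = 4.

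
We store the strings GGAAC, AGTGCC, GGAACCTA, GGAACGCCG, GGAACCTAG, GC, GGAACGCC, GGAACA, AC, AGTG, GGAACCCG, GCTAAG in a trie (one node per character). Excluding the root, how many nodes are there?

28

Count nodes per top-level branch (shared prefixes stored once):
  'A'-branch (AC, AGTG, AGTGCC): 7 nodes
  'G'-branch (GC, GCTAAG, GGAAC, GGAACA, GGAACCCG, GGAACCTA, GGAACCTAG, GGAACGCC, GGAACGCCG): 21 nodes
Sum: 28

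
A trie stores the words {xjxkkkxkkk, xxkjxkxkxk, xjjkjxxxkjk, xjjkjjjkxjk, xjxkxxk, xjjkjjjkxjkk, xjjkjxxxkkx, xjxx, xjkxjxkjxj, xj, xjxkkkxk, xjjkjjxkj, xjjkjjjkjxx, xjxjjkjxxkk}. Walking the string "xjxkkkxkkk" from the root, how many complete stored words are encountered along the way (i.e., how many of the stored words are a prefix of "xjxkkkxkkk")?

Walk "xjxkkkxkkk" from the root; an end-of-word marker is hit whenever a stored word is a prefix of "xjxkkkxkkk".
Prefixes of the query that are stored words: "xj", "xjxkkkxk", "xjxkkkxkkk"
Count: 3

3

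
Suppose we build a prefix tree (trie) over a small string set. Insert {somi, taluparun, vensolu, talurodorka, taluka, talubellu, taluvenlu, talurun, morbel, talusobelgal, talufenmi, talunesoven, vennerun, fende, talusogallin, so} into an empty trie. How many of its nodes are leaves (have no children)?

Leaves are exactly the stored words that no other stored word extends.
Those words: "fende", "morbel", "somi", "talubellu", "talufenmi", "taluka", "talunesoven", "taluparun", "talurodorka", "talurun", "talusobelgal", "talusogallin", "taluvenlu", "vennerun", "vensolu"
Leaf count: 15

15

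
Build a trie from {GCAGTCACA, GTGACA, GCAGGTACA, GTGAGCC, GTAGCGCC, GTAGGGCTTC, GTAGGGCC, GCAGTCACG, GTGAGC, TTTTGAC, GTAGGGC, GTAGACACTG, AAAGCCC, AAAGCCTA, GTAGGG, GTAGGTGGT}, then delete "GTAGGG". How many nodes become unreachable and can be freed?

After clearing the end-marker at "GTAGGG", prune upward until reaching a node still needed by another word.
Every node on "GTAGGG" is still needed (e.g. by "GTAGGGCTTC"), so nothing is freed.
Nodes removed: 0

0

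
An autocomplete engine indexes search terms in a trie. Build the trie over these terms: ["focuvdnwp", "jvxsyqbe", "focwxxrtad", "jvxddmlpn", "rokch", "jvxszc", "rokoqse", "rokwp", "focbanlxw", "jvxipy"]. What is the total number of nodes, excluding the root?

For each word, the new-node count is its length minus the longest prefix already in the trie:
  "focuvdnwp" → 9 new (f, o, c, u, v, d, n, w, p)
  "jvxsyqbe" → 8 new (j, v, x, s, y, q, b, e)
  "focwxxrtad" → prefix "foc" already present; 7 new (w, x, x, r, t, a, d)
  "jvxddmlpn" → prefix "jvx" already present; 6 new (d, d, m, l, p, n)
  "rokch" → 5 new (r, o, k, c, h)
  "jvxszc" → prefix "jvxs" already present; 2 new (z, c)
  "rokoqse" → prefix "rok" already present; 4 new (o, q, s, e)
  "rokwp" → prefix "rok" already present; 2 new (w, p)
  "focbanlxw" → prefix "foc" already present; 6 new (b, a, n, l, x, w)
  "jvxipy" → prefix "jvx" already present; 3 new (i, p, y)
Total nodes = 9 + 8 + 7 + 6 + 5 + 2 + 4 + 2 + 6 + 3 = 52

52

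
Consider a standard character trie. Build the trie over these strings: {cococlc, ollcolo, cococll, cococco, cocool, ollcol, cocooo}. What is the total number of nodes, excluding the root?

For each word, the new-node count is its length minus the longest prefix already in the trie:
  "cococlc" → 7 new (c, o, c, o, c, l, c)
  "ollcolo" → 7 new (o, l, l, c, o, l, o)
  "cococll" → prefix "cococl" already present; 1 new (l)
  "cococco" → prefix "cococ" already present; 2 new (c, o)
  "cocool" → prefix "coco" already present; 2 new (o, l)
  "ollcol" → prefix "ollcol" already present; 0 new (none)
  "cocooo" → prefix "cocoo" already present; 1 new (o)
Total nodes = 7 + 7 + 1 + 2 + 2 + 0 + 1 = 20

20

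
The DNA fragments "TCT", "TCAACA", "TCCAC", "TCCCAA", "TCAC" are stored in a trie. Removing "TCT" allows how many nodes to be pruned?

After clearing the end-marker at "TCT", prune upward until reaching a node still needed by another word.
The suffix "T" (1 node) is used only by "TCT"; the node for "TC" still has the child "A", so pruning stops there.
Nodes removed: 1

1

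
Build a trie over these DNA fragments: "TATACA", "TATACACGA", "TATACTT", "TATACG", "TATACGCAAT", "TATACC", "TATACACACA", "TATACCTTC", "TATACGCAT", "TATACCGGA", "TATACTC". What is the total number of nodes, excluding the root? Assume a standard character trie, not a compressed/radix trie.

28

Trie structure (* marks end of a word):
(root)
└─ T
   └─ A
      └─ T
         └─ A
            └─ C
               ├─ A *
               │  └─ C
               │     ├─ A
               │     │  └─ C
               │     │     └─ A *
               │     └─ G
               │        └─ A *
               ├─ C *
               │  ├─ G
               │  │  └─ G
               │  │     └─ A *
               │  └─ T
               │     └─ T
               │        └─ C *
               ├─ G *
               │  └─ C
               │     └─ A
               │        ├─ A
               │        │  └─ T *
               │        └─ T *
               └─ T
                  ├─ C *
                  └─ T *
Counting every labelled node above: 28.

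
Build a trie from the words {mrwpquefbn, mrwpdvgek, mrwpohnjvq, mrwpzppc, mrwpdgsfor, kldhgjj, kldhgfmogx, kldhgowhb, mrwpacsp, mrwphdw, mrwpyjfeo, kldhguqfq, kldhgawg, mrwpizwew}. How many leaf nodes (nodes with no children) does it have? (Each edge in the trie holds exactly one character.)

A leaf is a node with no children — equivalently, the end of a word that is not a proper prefix of any other stored word.
Those words: "kldhgawg", "kldhgfmogx", "kldhgjj", "kldhgowhb", "kldhguqfq", "mrwpacsp", "mrwpdgsfor", "mrwpdvgek", "mrwphdw", "mrwpizwew", "mrwpohnjvq", "mrwpquefbn", "mrwpyjfeo", "mrwpzppc"
Leaf count: 14

14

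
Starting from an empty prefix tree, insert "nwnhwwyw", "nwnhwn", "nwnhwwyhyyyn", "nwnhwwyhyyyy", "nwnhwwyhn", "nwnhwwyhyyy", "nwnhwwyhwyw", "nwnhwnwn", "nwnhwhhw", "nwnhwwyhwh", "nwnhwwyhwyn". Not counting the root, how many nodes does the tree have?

Insert word by word; a character creates a node only if that edge doesn't already exist:
  "nwnhwwyw" → 8 new (n, w, n, h, w, w, y, w)
  "nwnhwn" → prefix "nwnhw" already present; 1 new (n)
  "nwnhwwyhyyyn" → prefix "nwnhwwy" already present; 5 new (h, y, y, y, n)
  "nwnhwwyhyyyy" → prefix "nwnhwwyhyyy" already present; 1 new (y)
  "nwnhwwyhn" → prefix "nwnhwwyh" already present; 1 new (n)
  "nwnhwwyhyyy" → prefix "nwnhwwyhyyy" already present; 0 new (none)
  "nwnhwwyhwyw" → prefix "nwnhwwyh" already present; 3 new (w, y, w)
  "nwnhwnwn" → prefix "nwnhwn" already present; 2 new (w, n)
  "nwnhwhhw" → prefix "nwnhw" already present; 3 new (h, h, w)
  "nwnhwwyhwh" → prefix "nwnhwwyhw" already present; 1 new (h)
  "nwnhwwyhwyn" → prefix "nwnhwwyhwy" already present; 1 new (n)
Total nodes = 8 + 1 + 5 + 1 + 1 + 0 + 3 + 2 + 3 + 1 + 1 = 26

26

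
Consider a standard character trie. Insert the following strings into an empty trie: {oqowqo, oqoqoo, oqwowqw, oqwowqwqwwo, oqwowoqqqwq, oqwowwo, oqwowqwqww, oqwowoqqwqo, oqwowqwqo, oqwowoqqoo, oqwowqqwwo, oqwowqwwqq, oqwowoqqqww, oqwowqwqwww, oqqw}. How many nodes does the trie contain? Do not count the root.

43

Count nodes per top-level branch (shared prefixes stored once):
  'o'-branch (oqoqoo, oqowqo, oqqw, oqwowoqqoo, oqwowoqqqwq, oqwowoqqqww, oqwowoqqwqo, oqwowqqwwo, oqwowqw, oqwowqwqo, oqwowqwqww, oqwowqwqwwo, oqwowqwqwww, oqwowqwwqq, oqwowwo): 43 nodes
Sum: 43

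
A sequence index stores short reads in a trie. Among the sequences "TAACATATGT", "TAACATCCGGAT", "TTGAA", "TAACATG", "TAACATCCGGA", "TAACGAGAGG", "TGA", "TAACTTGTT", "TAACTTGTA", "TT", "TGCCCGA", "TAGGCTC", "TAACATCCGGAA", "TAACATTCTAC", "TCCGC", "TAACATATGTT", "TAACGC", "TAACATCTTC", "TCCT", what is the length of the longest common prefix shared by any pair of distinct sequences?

Look for the deepest trie node that still has at least two words in its subtree.
e.g. "TAACATCCGGA" and "TAACATCCGGAA" share the prefix "TAACATCCGGA" of length 11; no pair shares a longer one.
Longest shared-prefix length: 11

11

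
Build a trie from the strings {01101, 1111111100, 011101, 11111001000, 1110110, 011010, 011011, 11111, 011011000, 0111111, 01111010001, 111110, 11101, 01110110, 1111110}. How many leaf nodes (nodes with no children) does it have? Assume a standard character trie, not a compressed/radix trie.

9

Leaves are exactly the stored words that no other stored word extends.
Those words: "011010", "011011000", "01110110", "01111010001", "0111111", "1110110", "11111001000", "1111110", "1111111100"
Leaf count: 9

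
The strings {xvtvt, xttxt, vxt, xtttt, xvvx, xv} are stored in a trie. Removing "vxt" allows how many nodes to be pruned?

A node on "vxt"'s path can go only if nothing else ends at it or branches off below it.
No other word shares any prefix with "vxt", so all 3 of its nodes go.
Nodes removed: 3

3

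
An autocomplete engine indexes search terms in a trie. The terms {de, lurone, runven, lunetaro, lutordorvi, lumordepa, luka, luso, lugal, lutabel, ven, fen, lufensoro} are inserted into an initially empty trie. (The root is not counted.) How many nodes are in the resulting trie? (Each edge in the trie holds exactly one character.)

59

For each word, the new-node count is its length minus the longest prefix already in the trie:
  "de" → 2 new (d, e)
  "lurone" → 6 new (l, u, r, o, n, e)
  "runven" → 6 new (r, u, n, v, e, n)
  "lunetaro" → prefix "lu" already present; 6 new (n, e, t, a, r, o)
  "lutordorvi" → prefix "lu" already present; 8 new (t, o, r, d, o, r, v, i)
  "lumordepa" → prefix "lu" already present; 7 new (m, o, r, d, e, p, a)
  "luka" → prefix "lu" already present; 2 new (k, a)
  "luso" → prefix "lu" already present; 2 new (s, o)
  "lugal" → prefix "lu" already present; 3 new (g, a, l)
  "lutabel" → prefix "lut" already present; 4 new (a, b, e, l)
  "ven" → 3 new (v, e, n)
  "fen" → 3 new (f, e, n)
  "lufensoro" → prefix "lu" already present; 7 new (f, e, n, s, o, r, o)
Total nodes = 2 + 6 + 6 + 6 + 8 + 7 + 2 + 2 + 3 + 4 + 3 + 3 + 7 = 59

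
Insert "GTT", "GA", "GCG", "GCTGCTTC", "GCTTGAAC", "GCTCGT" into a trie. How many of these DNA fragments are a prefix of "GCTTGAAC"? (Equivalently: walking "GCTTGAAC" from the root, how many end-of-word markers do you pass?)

1

Check each prefix of "GCTTGAAC" against the stored set — each match is an end-marker on the path.
Prefixes of the query that are stored words: "GCTTGAAC"
Count: 1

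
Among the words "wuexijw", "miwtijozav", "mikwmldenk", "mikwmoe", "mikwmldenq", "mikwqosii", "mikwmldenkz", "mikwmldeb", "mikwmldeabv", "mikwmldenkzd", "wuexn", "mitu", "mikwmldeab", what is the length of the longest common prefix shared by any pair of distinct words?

11

Equivalently: take the maximum, over all pairs, of their longest common prefix length.
e.g. "mikwmldenkz" and "mikwmldenkzd" share the prefix "mikwmldenkz" of length 11; no pair shares a longer one.
Longest shared-prefix length: 11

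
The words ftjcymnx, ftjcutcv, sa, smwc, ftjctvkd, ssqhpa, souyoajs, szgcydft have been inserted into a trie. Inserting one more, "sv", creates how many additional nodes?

"s" is already a path in the trie; the remaining "v" must be added.
So 2 − 1 = 1 new nodes.

1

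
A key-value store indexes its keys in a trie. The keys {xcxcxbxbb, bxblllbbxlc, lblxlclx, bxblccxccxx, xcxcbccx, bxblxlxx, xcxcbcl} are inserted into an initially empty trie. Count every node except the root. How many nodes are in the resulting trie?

44

Count nodes per top-level branch (shared prefixes stored once):
  'b'-branch (bxblccxccxx, bxblllbbxlc, bxblxlxx): 22 nodes
  'l'-branch (lblxlclx): 8 nodes
  'x'-branch (xcxcbccx, xcxcbcl, xcxcxbxbb): 14 nodes
Sum: 44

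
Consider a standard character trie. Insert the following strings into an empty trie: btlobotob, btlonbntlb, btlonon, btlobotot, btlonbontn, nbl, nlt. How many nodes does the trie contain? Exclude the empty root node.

For each word, the new-node count is its length minus the longest prefix already in the trie:
  "btlobotob" → 9 new (b, t, l, o, b, o, t, o, b)
  "btlonbntlb" → prefix "btlo" already present; 6 new (n, b, n, t, l, b)
  "btlonon" → prefix "btlon" already present; 2 new (o, n)
  "btlobotot" → prefix "btloboto" already present; 1 new (t)
  "btlonbontn" → prefix "btlonb" already present; 4 new (o, n, t, n)
  "nbl" → 3 new (n, b, l)
  "nlt" → prefix "n" already present; 2 new (l, t)
Total nodes = 9 + 6 + 2 + 1 + 4 + 3 + 2 = 27

27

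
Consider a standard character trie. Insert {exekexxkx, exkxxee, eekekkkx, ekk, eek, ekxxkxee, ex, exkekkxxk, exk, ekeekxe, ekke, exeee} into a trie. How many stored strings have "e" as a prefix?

12

Traverse to the node for "e", then collect every word in that subtree.
Words under "e": eek, eekekkkx, ekeekxe, ekk, ekke, ekxxkxee, ex, exeee, exekexxkx, exk, exkekkxxk, exkxxee
Count: 12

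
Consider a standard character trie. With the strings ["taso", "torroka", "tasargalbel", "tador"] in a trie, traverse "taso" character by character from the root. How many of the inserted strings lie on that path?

Walk "taso" from the root; an end-of-word marker is hit whenever a stored word is a prefix of "taso".
Prefixes of the query that are stored words: "taso"
Count: 1

1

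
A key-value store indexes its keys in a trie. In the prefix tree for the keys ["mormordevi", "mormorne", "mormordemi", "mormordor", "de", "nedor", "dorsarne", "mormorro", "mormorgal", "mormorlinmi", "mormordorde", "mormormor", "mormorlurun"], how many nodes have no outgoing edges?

12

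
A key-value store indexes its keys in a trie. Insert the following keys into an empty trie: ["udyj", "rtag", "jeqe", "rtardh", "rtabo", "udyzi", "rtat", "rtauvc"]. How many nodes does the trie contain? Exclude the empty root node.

23

Trace insertions, counting only characters that open a new branch:
  "udyj" → 4 new (u, d, y, j)
  "rtag" → 4 new (r, t, a, g)
  "jeqe" → 4 new (j, e, q, e)
  "rtardh" → prefix "rta" already present; 3 new (r, d, h)
  "rtabo" → prefix "rta" already present; 2 new (b, o)
  "udyzi" → prefix "udy" already present; 2 new (z, i)
  "rtat" → prefix "rta" already present; 1 new (t)
  "rtauvc" → prefix "rta" already present; 3 new (u, v, c)
Total nodes = 4 + 4 + 4 + 3 + 2 + 2 + 1 + 3 = 23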